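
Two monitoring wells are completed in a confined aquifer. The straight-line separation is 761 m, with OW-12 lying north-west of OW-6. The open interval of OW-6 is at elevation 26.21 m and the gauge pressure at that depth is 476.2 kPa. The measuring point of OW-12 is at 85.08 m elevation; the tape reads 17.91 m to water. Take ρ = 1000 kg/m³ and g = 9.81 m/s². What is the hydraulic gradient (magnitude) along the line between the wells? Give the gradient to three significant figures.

i ≈ 0.00996

Pressure head at OW-6: ψ = P/(ρg) = 476.2×1000 / (1000 × 9.81) = 48.54 m.
Total head at OW-6: h = z + ψ = 26.21 + 48.54 = 74.75 m.
Total head at OW-12: h = 85.08 − 17.91 = 67.17 m.
Head difference: h(OW-6) − h(OW-12) = 74.75 − 67.17 = 7.58 m.
Hydraulic gradient: i = |Δh| / L = 7.58 / 761 = 0.00996.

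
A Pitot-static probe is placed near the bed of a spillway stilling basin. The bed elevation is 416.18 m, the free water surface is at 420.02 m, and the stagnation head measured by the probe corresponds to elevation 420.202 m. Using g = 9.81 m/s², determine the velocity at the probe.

v ≈ 1.89 m/s

Near the bed, under hydrostatic conditions, the piezometric head (z + ψ) equals the free-surface elevation, 420.02 m.
Velocity head = total − piezometric = 420.202 − 420.02 = 0.182 m.
v = √(2g·h_v) = √(2 × 9.81 × 0.182) = 1.89 m/s.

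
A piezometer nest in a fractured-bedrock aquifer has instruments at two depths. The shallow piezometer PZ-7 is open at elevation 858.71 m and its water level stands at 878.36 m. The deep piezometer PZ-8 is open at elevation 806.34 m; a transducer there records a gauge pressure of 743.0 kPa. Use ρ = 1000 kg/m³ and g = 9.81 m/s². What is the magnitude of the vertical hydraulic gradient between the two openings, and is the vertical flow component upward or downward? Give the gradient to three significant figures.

Total head at PZ-7: h = 878.36 m (water level in the standpipe).
Pressure head at PZ-8: ψ = P/(ρg) = 743.0×1000 / (1000 × 9.81) = 75.74 m.
Total head at PZ-8: h = z + ψ = 806.34 + 75.74 = 882.08 m.
Δh = h(PZ-7) − h(PZ-8) = 878.36 − 882.08 = -3.72 m.
Vertical separation Δz = 858.71 − 806.34 = 52.37 m.
|i_v| = |Δh| / Δz = 3.72 / 52.37 = 0.0710.
Head is higher in the deep piezometer, so vertical flow is upward (discharge condition).

|i_v| ≈ 0.0710; vertical flow is upward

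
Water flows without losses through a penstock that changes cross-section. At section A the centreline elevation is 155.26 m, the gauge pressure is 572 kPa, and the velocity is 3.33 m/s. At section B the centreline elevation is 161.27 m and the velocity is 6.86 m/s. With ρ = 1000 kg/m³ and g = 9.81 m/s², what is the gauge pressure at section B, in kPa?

Pressure head at A: ψ₁ = P₁/(ρg) = 572×1000 / (1000 × 9.81) = 58.31 m.
Velocity heads: v₁²/2g = 3.33²/19.62 = 0.565 m; v₂²/2g = 6.86²/19.62 = 2.399 m.
Total head H = z₁ + ψ₁ + v₁²/2g = 155.26 + 58.31 + 0.565 = 214.13 m.
ψ₂ = H − z₂ − v₂²/2g = 214.13 − 161.27 − 2.399 = 50.46 m.
P₂ = ρgψ₂ = 1000 × 9.81 × 50.46 ≈ 495 kPa.

P₂ ≈ 495 kPa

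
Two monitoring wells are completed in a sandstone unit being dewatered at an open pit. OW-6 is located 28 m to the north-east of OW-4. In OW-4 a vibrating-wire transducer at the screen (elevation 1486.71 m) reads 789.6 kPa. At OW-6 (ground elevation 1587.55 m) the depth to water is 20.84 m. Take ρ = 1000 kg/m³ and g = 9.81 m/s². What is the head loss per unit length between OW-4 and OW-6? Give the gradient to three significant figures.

Pressure head at OW-4: ψ = P/(ρg) = 789.6×1000 / (1000 × 9.81) = 80.49 m.
Total head at OW-4: h = z + ψ = 1486.71 + 80.49 = 1567.20 m.
Total head at OW-6: h = 1587.55 − 20.84 = 1566.71 m.
Head difference: h(OW-4) − h(OW-6) = 1567.20 − 1566.71 = 0.49 m.
Hydraulic gradient: i = |Δh| / L = 0.49 / 28 = 0.0175.

i ≈ 0.0175 m/m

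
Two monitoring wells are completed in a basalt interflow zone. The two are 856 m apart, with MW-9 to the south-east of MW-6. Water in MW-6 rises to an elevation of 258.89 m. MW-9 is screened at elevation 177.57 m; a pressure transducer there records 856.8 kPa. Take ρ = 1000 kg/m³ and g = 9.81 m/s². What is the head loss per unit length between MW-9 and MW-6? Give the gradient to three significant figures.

Total head at MW-6: h = 258.89 m (water level in the piezometer is the total head).
Pressure head at MW-9: ψ = P/(ρg) = 856.8×1000 / (1000 × 9.81) = 87.34 m.
Total head at MW-9: h = z + ψ = 177.57 + 87.34 = 264.91 m.
Head difference: h(MW-6) − h(MW-9) = 258.89 − 264.91 = -6.02 m.
Hydraulic gradient: i = |Δh| / L = 6.02 / 856 = 0.00703.

i ≈ 0.00703 m/m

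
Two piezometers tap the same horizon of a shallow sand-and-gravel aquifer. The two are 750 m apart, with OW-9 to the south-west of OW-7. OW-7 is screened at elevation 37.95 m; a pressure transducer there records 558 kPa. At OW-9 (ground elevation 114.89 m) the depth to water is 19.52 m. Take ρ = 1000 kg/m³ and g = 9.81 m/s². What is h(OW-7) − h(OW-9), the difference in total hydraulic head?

Pressure head at OW-7: ψ = P/(ρg) = 558×1000 / (1000 × 9.81) = 56.88 m.
Total head at OW-7: h = z + ψ = 37.95 + 56.88 = 94.83 m.
Total head at OW-9: h = 114.89 − 19.52 = 95.37 m.
Head difference: h(OW-7) − h(OW-9) = 94.83 − 95.37 = -0.54 m.

Δh ≈ -0.54 m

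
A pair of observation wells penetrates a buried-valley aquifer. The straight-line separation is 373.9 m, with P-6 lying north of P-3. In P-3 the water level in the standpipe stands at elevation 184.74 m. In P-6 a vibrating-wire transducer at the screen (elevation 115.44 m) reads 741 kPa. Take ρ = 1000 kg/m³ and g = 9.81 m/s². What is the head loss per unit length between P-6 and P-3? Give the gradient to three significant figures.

i ≈ 0.0167 m/m

Total head at P-3: h = 184.74 m (water level in the piezometer is the total head).
Pressure head at P-6: ψ = P/(ρg) = 741×1000 / (1000 × 9.81) = 75.54 m.
Total head at P-6: h = z + ψ = 115.44 + 75.54 = 190.98 m.
Head difference: h(P-3) − h(P-6) = 184.74 − 190.98 = -6.24 m.
Hydraulic gradient: i = |Δh| / L = 6.24 / 373.9 = 0.0167.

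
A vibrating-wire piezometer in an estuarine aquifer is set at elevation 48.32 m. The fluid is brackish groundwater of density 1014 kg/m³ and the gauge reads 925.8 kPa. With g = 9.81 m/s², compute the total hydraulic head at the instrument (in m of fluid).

h ≈ 141.39 m

ψ = P/(ρg) = 925.8×1000 / (1014 × 9.81) = 93.07 m.
h = z + ψ = 48.32 + 93.07 = 141.39 m.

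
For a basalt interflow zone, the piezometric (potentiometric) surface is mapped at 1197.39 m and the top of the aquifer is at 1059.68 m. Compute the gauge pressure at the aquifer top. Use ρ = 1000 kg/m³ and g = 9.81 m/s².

P ≈ 1350 kPa

Pressure head at the aquifer top: ψ = h − z = 1197.39 − 1059.68 = 137.71 m.
P = ρgψ = 1000 × 9.81 × 137.71 = 1350935 Pa ≈ 1350 kPa.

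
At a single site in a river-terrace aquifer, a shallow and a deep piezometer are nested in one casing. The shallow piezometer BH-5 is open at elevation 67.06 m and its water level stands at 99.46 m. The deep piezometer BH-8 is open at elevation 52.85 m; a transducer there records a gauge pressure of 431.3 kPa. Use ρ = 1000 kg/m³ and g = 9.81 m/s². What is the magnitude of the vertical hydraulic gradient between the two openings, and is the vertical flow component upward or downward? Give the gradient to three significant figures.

|i_v| ≈ 0.186; vertical flow is downward

Total head at BH-5: h = 99.46 m (water level in the standpipe).
Pressure head at BH-8: ψ = P/(ρg) = 431.3×1000 / (1000 × 9.81) = 43.97 m.
Total head at BH-8: h = z + ψ = 52.85 + 43.97 = 96.82 m.
Δh = h(BH-5) − h(BH-8) = 99.46 − 96.82 = 2.64 m.
Vertical separation Δz = 67.06 − 52.85 = 14.21 m.
|i_v| = |Δh| / Δz = 2.64 / 14.21 = 0.186.
Head is higher in the shallow piezometer, so vertical flow is downward (recharge condition).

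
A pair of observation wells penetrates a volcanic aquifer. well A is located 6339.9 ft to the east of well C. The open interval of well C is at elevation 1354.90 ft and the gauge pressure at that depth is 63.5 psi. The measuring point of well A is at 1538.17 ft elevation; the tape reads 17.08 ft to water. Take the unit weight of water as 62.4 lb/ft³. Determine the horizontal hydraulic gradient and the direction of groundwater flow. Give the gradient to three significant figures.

Pressure head at well C: ψ = 144·P/γ = 144 × 63.5 / 62.4 = 146.54 ft.
Total head at well C: h = z + ψ = 1354.90 + 146.54 = 1501.44 ft.
Total head at well A: h = 1538.17 − 17.08 = 1521.09 ft.
Head difference: h(well C) − h(well A) = 1501.44 − 1521.09 = -19.65 ft.
Hydraulic gradient: i = |Δh| / L = 19.65 / 6339.9 = 0.00310.
Flow is from higher to lower head: from well A toward well C, i.e. toward the west.

i ≈ 0.00310; groundwater flows toward the west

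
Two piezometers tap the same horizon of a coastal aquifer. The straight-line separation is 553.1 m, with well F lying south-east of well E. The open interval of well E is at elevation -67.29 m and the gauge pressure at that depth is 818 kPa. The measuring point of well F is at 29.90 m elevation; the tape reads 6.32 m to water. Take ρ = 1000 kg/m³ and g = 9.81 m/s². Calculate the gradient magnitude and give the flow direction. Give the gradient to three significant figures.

i ≈ 0.0135; groundwater flows toward the north-west

Pressure head at well E: ψ = P/(ρg) = 818×1000 / (1000 × 9.81) = 83.38 m.
Total head at well E: h = z + ψ = -67.29 + 83.38 = 16.09 m.
Total head at well F: h = 29.90 − 6.32 = 23.58 m.
Head difference: h(well E) − h(well F) = 16.09 − 23.58 = -7.49 m.
Hydraulic gradient: i = |Δh| / L = 7.49 / 553.1 = 0.0135.
Flow is from higher to lower head: from well F toward well E, i.e. toward the north-west.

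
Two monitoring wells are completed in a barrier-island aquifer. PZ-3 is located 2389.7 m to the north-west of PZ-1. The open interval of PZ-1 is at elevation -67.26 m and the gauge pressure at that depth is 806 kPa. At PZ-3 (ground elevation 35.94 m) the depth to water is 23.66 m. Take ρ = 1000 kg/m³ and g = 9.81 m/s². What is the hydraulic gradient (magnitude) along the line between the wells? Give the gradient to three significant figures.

Pressure head at PZ-1: ψ = P/(ρg) = 806×1000 / (1000 × 9.81) = 82.16 m.
Total head at PZ-1: h = z + ψ = -67.26 + 82.16 = 14.90 m.
Total head at PZ-3: h = 35.94 − 23.66 = 12.28 m.
Head difference: h(PZ-1) − h(PZ-3) = 14.90 − 12.28 = 2.62 m.
Hydraulic gradient: i = |Δh| / L = 2.62 / 2389.7 = 0.00110.

i ≈ 0.00110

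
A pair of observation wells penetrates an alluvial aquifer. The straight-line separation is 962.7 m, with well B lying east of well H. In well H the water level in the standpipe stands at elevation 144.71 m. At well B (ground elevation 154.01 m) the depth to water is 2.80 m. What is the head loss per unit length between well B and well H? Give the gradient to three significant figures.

i ≈ 0.00675 m/m

Total head at well H: h = 144.71 m (water level in the piezometer is the total head).
Total head at well B: h = 154.01 − 2.80 = 151.21 m.
Head difference: h(well H) − h(well B) = 144.71 − 151.21 = -6.50 m.
Hydraulic gradient: i = |Δh| / L = 6.50 / 962.7 = 0.00675.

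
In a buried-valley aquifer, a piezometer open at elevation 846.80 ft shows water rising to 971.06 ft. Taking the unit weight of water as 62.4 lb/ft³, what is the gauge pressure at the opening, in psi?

Pressure head ψ = h − z = 971.06 − 846.80 = 124.26 ft.
P = γ·ψ / 144 = 62.4 × 124.26 / 144 = 53.8 psi.

P ≈ 53.8 psi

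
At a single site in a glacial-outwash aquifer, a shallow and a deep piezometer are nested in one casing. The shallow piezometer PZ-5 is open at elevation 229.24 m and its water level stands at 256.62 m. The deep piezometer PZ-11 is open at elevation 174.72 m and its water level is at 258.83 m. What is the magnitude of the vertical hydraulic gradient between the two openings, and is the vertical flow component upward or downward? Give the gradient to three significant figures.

|i_v| ≈ 0.0405; vertical flow is upward

Total head at PZ-5: h = 256.62 m (water level in the standpipe).
Total head at PZ-11: h = 258.83 m.
Δh = h(PZ-5) − h(PZ-11) = 256.62 − 258.83 = -2.21 m.
Vertical separation Δz = 229.24 − 174.72 = 54.52 m.
|i_v| = |Δh| / Δz = 2.21 / 54.52 = 0.0405.
Head is higher in the deep piezometer, so vertical flow is upward (discharge condition).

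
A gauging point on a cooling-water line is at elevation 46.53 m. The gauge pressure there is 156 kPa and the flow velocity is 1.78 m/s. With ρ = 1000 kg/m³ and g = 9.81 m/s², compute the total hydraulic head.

h ≈ 62.59 m

Pressure head ψ = P/(ρg) = 156×1000 / (1000 × 9.81) = 15.90 m.
Velocity head = v²/(2g) = 1.78² / (2 × 9.81) = 0.161 m.
h = z + ψ + v²/(2g) = 46.53 + 15.90 + 0.161 = 62.59 m.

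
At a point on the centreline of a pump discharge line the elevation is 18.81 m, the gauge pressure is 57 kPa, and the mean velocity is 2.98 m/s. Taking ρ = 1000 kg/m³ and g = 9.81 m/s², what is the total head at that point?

Pressure head ψ = P/(ρg) = 57×1000 / (1000 × 9.81) = 5.81 m.
Velocity head = v²/(2g) = 2.98² / (2 × 9.81) = 0.453 m.
h = z + ψ + v²/(2g) = 18.81 + 5.81 + 0.453 = 25.07 m.

h ≈ 25.07 m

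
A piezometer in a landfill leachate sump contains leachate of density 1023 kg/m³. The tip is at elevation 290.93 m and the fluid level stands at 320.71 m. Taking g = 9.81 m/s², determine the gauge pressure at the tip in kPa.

P ≈ 299 kPa

Pressure head ψ = h − z = 320.71 − 290.93 = 29.78 m.
P = ρgψ = 1023 × 9.81 × 29.78 = 298861 Pa ≈ 299 kPa.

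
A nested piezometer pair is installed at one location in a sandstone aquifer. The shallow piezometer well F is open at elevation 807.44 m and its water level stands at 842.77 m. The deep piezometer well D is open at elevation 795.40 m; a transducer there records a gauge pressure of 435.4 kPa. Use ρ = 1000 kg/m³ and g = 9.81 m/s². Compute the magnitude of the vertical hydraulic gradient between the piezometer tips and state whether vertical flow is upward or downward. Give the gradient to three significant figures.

Total head at well F: h = 842.77 m (water level in the standpipe).
Pressure head at well D: ψ = P/(ρg) = 435.4×1000 / (1000 × 9.81) = 44.38 m.
Total head at well D: h = z + ψ = 795.40 + 44.38 = 839.78 m.
Δh = h(well F) − h(well D) = 842.77 − 839.78 = 2.99 m.
Vertical separation Δz = 807.44 − 795.40 = 12.04 m.
|i_v| = |Δh| / Δz = 2.99 / 12.04 = 0.248.
Head is higher in the shallow piezometer, so vertical flow is downward (recharge condition).

|i_v| ≈ 0.248; vertical flow is downward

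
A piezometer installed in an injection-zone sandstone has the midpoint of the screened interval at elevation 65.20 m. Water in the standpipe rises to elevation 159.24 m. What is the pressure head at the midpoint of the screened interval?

ψ ≈ 94.04 m

Total head h = 159.24 m (the water-surface elevation in the piezometer).
Pressure head ψ = h − z = 159.24 − 65.20 = 94.04 m.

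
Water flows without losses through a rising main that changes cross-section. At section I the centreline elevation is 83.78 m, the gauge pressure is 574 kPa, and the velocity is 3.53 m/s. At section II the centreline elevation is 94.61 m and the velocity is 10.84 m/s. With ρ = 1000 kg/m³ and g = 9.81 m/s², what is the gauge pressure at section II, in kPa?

Pressure head at I: ψ₁ = P₁/(ρg) = 574×1000 / (1000 × 9.81) = 58.51 m.
Velocity heads: v₁²/2g = 3.53²/19.62 = 0.635 m; v₂²/2g = 10.84²/19.62 = 5.989 m.
Total head H = z₁ + ψ₁ + v₁²/2g = 83.78 + 58.51 + 0.635 = 142.92 m.
ψ₂ = H − z₂ − v₂²/2g = 142.92 − 94.61 − 5.989 = 42.32 m.
P₂ = ρgψ₂ = 1000 × 9.81 × 42.32 ≈ 415 kPa.

P₂ ≈ 415 kPa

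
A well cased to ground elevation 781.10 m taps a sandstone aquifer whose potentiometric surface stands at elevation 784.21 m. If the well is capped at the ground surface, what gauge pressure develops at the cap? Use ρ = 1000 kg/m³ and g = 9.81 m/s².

Head above the cap: Δh = 784.21 − 781.10 = 3.11 m.
P = ρgΔh = 1000 × 9.81 × 3.11 = 30509 Pa ≈ 30.5 kPa.

P ≈ 30.5 kPa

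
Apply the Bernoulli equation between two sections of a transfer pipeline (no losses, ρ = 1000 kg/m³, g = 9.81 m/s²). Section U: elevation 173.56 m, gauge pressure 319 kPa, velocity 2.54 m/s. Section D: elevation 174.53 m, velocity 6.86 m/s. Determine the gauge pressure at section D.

P₂ ≈ 289 kPa

Pressure head at U: ψ₁ = P₁/(ρg) = 319×1000 / (1000 × 9.81) = 32.52 m.
Velocity heads: v₁²/2g = 2.54²/19.62 = 0.329 m; v₂²/2g = 6.86²/19.62 = 2.399 m.
Total head H = z₁ + ψ₁ + v₁²/2g = 173.56 + 32.52 + 0.329 = 206.41 m.
ψ₂ = H − z₂ − v₂²/2g = 206.41 − 174.53 − 2.399 = 29.48 m.
P₂ = ρgψ₂ = 1000 × 9.81 × 29.48 ≈ 289 kPa.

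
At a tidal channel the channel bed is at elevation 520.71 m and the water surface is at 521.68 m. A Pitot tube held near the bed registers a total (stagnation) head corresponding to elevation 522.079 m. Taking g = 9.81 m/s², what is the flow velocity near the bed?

Near the bed, under hydrostatic conditions, the piezometric head (z + ψ) equals the free-surface elevation, 521.68 m.
Velocity head = total − piezometric = 522.079 − 521.68 = 0.399 m.
v = √(2g·h_v) = √(2 × 9.81 × 0.399) = 2.80 m/s.

v ≈ 2.80 m/s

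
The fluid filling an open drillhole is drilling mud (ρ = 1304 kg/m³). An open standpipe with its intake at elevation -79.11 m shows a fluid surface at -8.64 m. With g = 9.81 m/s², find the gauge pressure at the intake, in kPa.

Pressure head ψ = h − z = -8.64 − (-79.11) = 70.47 m.
P = ρgψ = 1304 × 9.81 × 70.47 = 901469 Pa ≈ 901 kPa.

P ≈ 901 kPa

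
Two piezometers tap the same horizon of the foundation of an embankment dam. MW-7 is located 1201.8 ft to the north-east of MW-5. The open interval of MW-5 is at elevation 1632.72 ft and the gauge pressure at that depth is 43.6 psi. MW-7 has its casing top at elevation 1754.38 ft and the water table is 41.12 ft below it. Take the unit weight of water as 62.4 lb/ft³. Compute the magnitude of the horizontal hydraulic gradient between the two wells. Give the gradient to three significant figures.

Pressure head at MW-5: ψ = 144·P/γ = 144 × 43.6 / 62.4 = 100.62 ft.
Total head at MW-5: h = z + ψ = 1632.72 + 100.62 = 1733.34 ft.
Total head at MW-7: h = 1754.38 − 41.12 = 1713.26 ft.
Head difference: h(MW-5) − h(MW-7) = 1733.34 − 1713.26 = 20.08 ft.
Hydraulic gradient: i = |Δh| / L = 20.08 / 1201.8 = 0.0167.

i ≈ 0.0167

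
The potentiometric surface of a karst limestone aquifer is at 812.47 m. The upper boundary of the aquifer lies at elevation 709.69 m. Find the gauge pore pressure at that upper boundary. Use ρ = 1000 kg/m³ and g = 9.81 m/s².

Pressure head at the aquifer top: ψ = h − z = 812.47 − 709.69 = 102.78 m.
P = ρgψ = 1000 × 9.81 × 102.78 = 1008272 Pa ≈ 1010 kPa.

P ≈ 1010 kPa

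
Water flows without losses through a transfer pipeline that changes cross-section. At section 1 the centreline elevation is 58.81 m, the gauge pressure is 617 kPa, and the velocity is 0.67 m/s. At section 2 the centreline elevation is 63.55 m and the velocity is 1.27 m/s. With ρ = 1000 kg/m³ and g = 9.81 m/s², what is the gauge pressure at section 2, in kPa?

Pressure head at 1: ψ₁ = P₁/(ρg) = 617×1000 / (1000 × 9.81) = 62.90 m.
Velocity heads: v₁²/2g = 0.67²/19.62 = 0.023 m; v₂²/2g = 1.27²/19.62 = 0.082 m.
Total head H = z₁ + ψ₁ + v₁²/2g = 58.81 + 62.90 + 0.023 = 121.73 m.
ψ₂ = H − z₂ − v₂²/2g = 121.73 − 63.55 − 0.082 = 58.10 m.
P₂ = ρgψ₂ = 1000 × 9.81 × 58.10 ≈ 570 kPa.

P₂ ≈ 570 kPa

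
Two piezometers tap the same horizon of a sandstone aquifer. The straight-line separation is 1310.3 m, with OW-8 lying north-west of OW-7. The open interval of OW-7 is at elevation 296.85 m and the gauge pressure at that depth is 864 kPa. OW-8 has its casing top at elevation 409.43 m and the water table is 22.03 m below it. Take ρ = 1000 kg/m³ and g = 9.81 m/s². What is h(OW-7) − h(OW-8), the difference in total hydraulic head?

Δh ≈ -2.48 m

Pressure head at OW-7: ψ = P/(ρg) = 864×1000 / (1000 × 9.81) = 88.07 m.
Total head at OW-7: h = z + ψ = 296.85 + 88.07 = 384.92 m.
Total head at OW-8: h = 409.43 − 22.03 = 387.40 m.
Head difference: h(OW-7) − h(OW-8) = 384.92 − 387.40 = -2.48 m.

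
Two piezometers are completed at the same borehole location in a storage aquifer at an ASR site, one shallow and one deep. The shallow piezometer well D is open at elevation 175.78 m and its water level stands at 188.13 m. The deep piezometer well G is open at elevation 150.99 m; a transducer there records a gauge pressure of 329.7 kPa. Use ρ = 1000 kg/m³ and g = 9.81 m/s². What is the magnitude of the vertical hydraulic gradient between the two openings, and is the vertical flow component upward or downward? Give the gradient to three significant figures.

Total head at well D: h = 188.13 m (water level in the standpipe).
Pressure head at well G: ψ = P/(ρg) = 329.7×1000 / (1000 × 9.81) = 33.61 m.
Total head at well G: h = z + ψ = 150.99 + 33.61 = 184.60 m.
Δh = h(well D) − h(well G) = 188.13 − 184.60 = 3.53 m.
Vertical separation Δz = 175.78 − 150.99 = 24.79 m.
|i_v| = |Δh| / Δz = 3.53 / 24.79 = 0.142.
Head is higher in the shallow piezometer, so vertical flow is downward (recharge condition).

|i_v| ≈ 0.142; vertical flow is downward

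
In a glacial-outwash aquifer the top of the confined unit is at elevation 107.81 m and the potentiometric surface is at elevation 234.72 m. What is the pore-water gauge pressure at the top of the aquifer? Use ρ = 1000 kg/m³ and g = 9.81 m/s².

P ≈ 1240 kPa

Pressure head at the aquifer top: ψ = h − z = 234.72 − 107.81 = 126.91 m.
P = ρgψ = 1000 × 9.81 × 126.91 = 1244987 Pa ≈ 1240 kPa.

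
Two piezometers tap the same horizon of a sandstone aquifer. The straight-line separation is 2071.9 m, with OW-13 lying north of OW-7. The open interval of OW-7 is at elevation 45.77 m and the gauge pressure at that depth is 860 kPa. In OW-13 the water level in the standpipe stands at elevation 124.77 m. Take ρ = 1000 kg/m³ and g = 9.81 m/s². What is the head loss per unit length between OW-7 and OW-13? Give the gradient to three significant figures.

Pressure head at OW-7: ψ = P/(ρg) = 860×1000 / (1000 × 9.81) = 87.67 m.
Total head at OW-7: h = z + ψ = 45.77 + 87.67 = 133.44 m.
Total head at OW-13: h = 124.77 m (water level in the piezometer is the total head).
Head difference: h(OW-7) − h(OW-13) = 133.44 − 124.77 = 8.67 m.
Hydraulic gradient: i = |Δh| / L = 8.67 / 2071.9 = 0.00418.

i ≈ 0.00418 m/m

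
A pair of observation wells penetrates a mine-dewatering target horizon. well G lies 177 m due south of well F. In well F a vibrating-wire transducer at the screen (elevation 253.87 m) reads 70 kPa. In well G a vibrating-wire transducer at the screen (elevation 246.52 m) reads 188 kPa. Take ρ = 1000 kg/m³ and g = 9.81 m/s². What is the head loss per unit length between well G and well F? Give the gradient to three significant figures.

Pressure head at well F: ψ = P/(ρg) = 70×1000 / (1000 × 9.81) = 7.14 m.
Total head at well F: h = z + ψ = 253.87 + 7.14 = 261.01 m.
Pressure head at well G: ψ = P/(ρg) = 188×1000 / (1000 × 9.81) = 19.16 m.
Total head at well G: h = z + ψ = 246.52 + 19.16 = 265.68 m.
Head difference: h(well F) − h(well G) = 261.01 − 265.68 = -4.67 m.
Hydraulic gradient: i = |Δh| / L = 4.67 / 177 = 0.0264.

i ≈ 0.0264 m/m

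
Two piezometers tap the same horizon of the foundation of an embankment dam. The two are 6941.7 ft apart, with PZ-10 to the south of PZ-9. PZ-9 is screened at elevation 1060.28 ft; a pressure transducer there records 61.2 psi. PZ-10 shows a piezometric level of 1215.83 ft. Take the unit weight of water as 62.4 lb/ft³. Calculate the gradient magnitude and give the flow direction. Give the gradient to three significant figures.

Pressure head at PZ-9: ψ = 144·P/γ = 144 × 61.2 / 62.4 = 141.23 ft.
Total head at PZ-9: h = z + ψ = 1060.28 + 141.23 = 1201.51 ft.
Total head at PZ-10: h = 1215.83 ft (water level in the piezometer is the total head).
Head difference: h(PZ-9) − h(PZ-10) = 1201.51 − 1215.83 = -14.32 ft.
Hydraulic gradient: i = |Δh| / L = 14.32 / 6941.7 = 0.00206.
Flow is from higher to lower head: from PZ-10 toward PZ-9, i.e. toward the north.

i ≈ 0.00206; groundwater flows toward the north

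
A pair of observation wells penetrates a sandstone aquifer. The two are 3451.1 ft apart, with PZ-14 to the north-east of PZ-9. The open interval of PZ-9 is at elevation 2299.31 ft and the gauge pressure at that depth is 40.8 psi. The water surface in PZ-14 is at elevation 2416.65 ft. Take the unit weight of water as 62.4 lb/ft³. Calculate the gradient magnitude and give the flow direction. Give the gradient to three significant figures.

i ≈ 0.00672; groundwater flows toward the south-west

Pressure head at PZ-9: ψ = 144·P/γ = 144 × 40.8 / 62.4 = 94.15 ft.
Total head at PZ-9: h = z + ψ = 2299.31 + 94.15 = 2393.46 ft.
Total head at PZ-14: h = 2416.65 ft (water level in the piezometer is the total head).
Head difference: h(PZ-9) − h(PZ-14) = 2393.46 − 2416.65 = -23.19 ft.
Hydraulic gradient: i = |Δh| / L = 23.19 / 3451.1 = 0.00672.
Flow is from higher to lower head: from PZ-14 toward PZ-9, i.e. toward the south-west.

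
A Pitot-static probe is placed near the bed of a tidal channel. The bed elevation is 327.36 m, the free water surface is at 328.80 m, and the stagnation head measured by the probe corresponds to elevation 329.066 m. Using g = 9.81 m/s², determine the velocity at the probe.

Near the bed, under hydrostatic conditions, the piezometric head (z + ψ) equals the free-surface elevation, 328.80 m.
Velocity head = total − piezometric = 329.066 − 328.80 = 0.266 m.
v = √(2g·h_v) = √(2 × 9.81 × 0.266) = 2.28 m/s.

v ≈ 2.28 m/s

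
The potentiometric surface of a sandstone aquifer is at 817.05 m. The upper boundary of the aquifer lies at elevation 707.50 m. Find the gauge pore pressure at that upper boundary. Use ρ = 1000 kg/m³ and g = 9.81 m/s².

Pressure head at the aquifer top: ψ = h − z = 817.05 − 707.50 = 109.55 m.
P = ρgψ = 1000 × 9.81 × 109.55 = 1074685 Pa ≈ 1070 kPa.

P ≈ 1070 kPa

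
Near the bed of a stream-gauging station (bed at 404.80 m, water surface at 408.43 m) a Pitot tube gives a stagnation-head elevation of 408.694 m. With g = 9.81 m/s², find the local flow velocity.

Near the bed, under hydrostatic conditions, the piezometric head (z + ψ) equals the free-surface elevation, 408.43 m.
Velocity head = total − piezometric = 408.694 − 408.43 = 0.264 m.
v = √(2g·h_v) = √(2 × 9.81 × 0.264) = 2.28 m/s.

v ≈ 2.28 m/s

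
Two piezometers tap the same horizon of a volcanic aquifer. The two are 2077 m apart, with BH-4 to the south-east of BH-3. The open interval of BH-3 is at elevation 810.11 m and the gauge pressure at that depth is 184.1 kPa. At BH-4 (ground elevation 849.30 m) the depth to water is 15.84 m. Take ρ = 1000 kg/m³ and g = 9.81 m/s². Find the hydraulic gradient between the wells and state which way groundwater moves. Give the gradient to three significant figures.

Pressure head at BH-3: ψ = P/(ρg) = 184.1×1000 / (1000 × 9.81) = 18.77 m.
Total head at BH-3: h = z + ψ = 810.11 + 18.77 = 828.88 m.
Total head at BH-4: h = 849.30 − 15.84 = 833.46 m.
Head difference: h(BH-3) − h(BH-4) = 828.88 − 833.46 = -4.58 m.
Hydraulic gradient: i = |Δh| / L = 4.58 / 2077 = 0.00221.
Flow is from higher to lower head: from BH-4 toward BH-3, i.e. toward the north-west.

i ≈ 0.00221; groundwater flows toward the north-west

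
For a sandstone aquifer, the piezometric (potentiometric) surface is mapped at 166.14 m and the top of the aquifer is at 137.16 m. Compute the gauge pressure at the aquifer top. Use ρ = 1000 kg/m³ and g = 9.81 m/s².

Pressure head at the aquifer top: ψ = h − z = 166.14 − 137.16 = 28.98 m.
P = ρgψ = 1000 × 9.81 × 28.98 = 284294 Pa ≈ 284 kPa.

P ≈ 284 kPa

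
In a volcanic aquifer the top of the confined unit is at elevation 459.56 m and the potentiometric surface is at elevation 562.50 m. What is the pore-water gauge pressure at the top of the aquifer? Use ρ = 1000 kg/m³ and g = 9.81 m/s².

P ≈ 1010 kPa

Pressure head at the aquifer top: ψ = h − z = 562.50 − 459.56 = 102.94 m.
P = ρgψ = 1000 × 9.81 × 102.94 = 1009841 Pa ≈ 1010 kPa.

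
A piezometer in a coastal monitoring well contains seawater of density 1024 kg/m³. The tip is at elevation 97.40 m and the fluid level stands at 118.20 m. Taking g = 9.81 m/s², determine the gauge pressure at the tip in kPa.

Pressure head ψ = h − z = 118.20 − 97.40 = 20.80 m.
P = ρgψ = 1024 × 9.81 × 20.80 = 208945 Pa ≈ 209 kPa.

P ≈ 209 kPa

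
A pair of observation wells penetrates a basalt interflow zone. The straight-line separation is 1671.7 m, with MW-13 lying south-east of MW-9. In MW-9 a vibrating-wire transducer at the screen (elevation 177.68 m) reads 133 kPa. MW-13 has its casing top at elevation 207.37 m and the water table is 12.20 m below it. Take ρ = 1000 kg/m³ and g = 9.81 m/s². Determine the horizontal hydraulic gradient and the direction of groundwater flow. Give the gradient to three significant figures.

i ≈ 0.00235; groundwater flows toward the north-west

Pressure head at MW-9: ψ = P/(ρg) = 133×1000 / (1000 × 9.81) = 13.56 m.
Total head at MW-9: h = z + ψ = 177.68 + 13.56 = 191.24 m.
Total head at MW-13: h = 207.37 − 12.20 = 195.17 m.
Head difference: h(MW-9) − h(MW-13) = 191.24 − 195.17 = -3.93 m.
Hydraulic gradient: i = |Δh| / L = 3.93 / 1671.7 = 0.00235.
Flow is from higher to lower head: from MW-13 toward MW-9, i.e. toward the north-west.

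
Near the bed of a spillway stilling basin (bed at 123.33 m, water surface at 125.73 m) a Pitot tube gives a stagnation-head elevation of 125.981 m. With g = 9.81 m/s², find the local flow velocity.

v ≈ 2.22 m/s

Near the bed, under hydrostatic conditions, the piezometric head (z + ψ) equals the free-surface elevation, 125.73 m.
Velocity head = total − piezometric = 125.981 − 125.73 = 0.251 m.
v = √(2g·h_v) = √(2 × 9.81 × 0.251) = 2.22 m/s.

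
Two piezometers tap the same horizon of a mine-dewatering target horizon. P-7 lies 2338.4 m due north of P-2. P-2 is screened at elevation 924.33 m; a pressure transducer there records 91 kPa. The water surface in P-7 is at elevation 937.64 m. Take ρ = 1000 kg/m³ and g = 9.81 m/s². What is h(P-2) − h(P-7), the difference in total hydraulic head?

Δh ≈ -4.03 m

Pressure head at P-2: ψ = P/(ρg) = 91×1000 / (1000 × 9.81) = 9.28 m.
Total head at P-2: h = z + ψ = 924.33 + 9.28 = 933.61 m.
Total head at P-7: h = 937.64 m (water level in the piezometer is the total head).
Head difference: h(P-2) − h(P-7) = 933.61 − 937.64 = -4.03 m.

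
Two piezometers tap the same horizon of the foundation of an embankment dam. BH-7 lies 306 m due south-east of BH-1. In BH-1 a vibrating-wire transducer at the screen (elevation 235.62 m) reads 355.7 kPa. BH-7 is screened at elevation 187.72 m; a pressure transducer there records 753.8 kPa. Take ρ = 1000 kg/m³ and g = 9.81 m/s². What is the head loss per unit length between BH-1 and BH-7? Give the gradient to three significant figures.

i ≈ 0.0239 m/m

Pressure head at BH-1: ψ = P/(ρg) = 355.7×1000 / (1000 × 9.81) = 36.26 m.
Total head at BH-1: h = z + ψ = 235.62 + 36.26 = 271.88 m.
Pressure head at BH-7: ψ = P/(ρg) = 753.8×1000 / (1000 × 9.81) = 76.84 m.
Total head at BH-7: h = z + ψ = 187.72 + 76.84 = 264.56 m.
Head difference: h(BH-1) − h(BH-7) = 271.88 − 264.56 = 7.32 m.
Hydraulic gradient: i = |Δh| / L = 7.32 / 306 = 0.0239.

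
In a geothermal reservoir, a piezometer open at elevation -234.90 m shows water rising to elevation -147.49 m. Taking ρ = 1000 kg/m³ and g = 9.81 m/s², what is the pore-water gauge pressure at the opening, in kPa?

P ≈ 857 kPa

Pressure head ψ = h − z = -147.49 − (-234.90) = 87.41 m.
P = ρgψ = 1000 × 9.81 × 87.41 = 857492 Pa ≈ 857 kPa.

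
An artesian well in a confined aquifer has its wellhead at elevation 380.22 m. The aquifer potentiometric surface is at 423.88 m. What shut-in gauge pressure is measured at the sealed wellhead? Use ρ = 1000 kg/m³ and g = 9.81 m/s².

P ≈ 428 kPa

Head above the cap: Δh = 423.88 − 380.22 = 43.66 m.
P = ρgΔh = 1000 × 9.81 × 43.66 = 428305 Pa ≈ 428 kPa.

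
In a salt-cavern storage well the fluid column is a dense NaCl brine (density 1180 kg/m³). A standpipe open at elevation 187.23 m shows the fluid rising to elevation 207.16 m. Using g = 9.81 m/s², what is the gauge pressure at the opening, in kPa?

P ≈ 231 kPa

Pressure head ψ = h − z = 207.16 − 187.23 = 19.93 m.
P = ρgψ = 1180 × 9.81 × 19.93 = 230706 Pa ≈ 231 kPa.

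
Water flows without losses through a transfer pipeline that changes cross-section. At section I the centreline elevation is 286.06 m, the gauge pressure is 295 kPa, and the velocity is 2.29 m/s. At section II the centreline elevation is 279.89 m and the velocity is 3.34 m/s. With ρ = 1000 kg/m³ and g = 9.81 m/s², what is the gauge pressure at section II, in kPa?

Pressure head at I: ψ₁ = P₁/(ρg) = 295×1000 / (1000 × 9.81) = 30.07 m.
Velocity heads: v₁²/2g = 2.29²/19.62 = 0.267 m; v₂²/2g = 3.34²/19.62 = 0.569 m.
Total head H = z₁ + ψ₁ + v₁²/2g = 286.06 + 30.07 + 0.267 = 316.40 m.
ψ₂ = H − z₂ − v₂²/2g = 316.40 − 279.89 − 0.569 = 35.94 m.
P₂ = ρgψ₂ = 1000 × 9.81 × 35.94 ≈ 353 kPa.

P₂ ≈ 353 kPa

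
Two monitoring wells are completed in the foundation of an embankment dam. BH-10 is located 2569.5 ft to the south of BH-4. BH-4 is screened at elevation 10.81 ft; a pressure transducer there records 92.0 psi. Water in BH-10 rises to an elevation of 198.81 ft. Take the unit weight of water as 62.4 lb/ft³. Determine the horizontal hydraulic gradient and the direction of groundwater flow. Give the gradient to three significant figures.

i ≈ 0.00946; groundwater flows toward the south

Pressure head at BH-4: ψ = 144·P/γ = 144 × 92.0 / 62.4 = 212.31 ft.
Total head at BH-4: h = z + ψ = 10.81 + 212.31 = 223.12 ft.
Total head at BH-10: h = 198.81 ft (water level in the piezometer is the total head).
Head difference: h(BH-4) − h(BH-10) = 223.12 − 198.81 = 24.31 ft.
Hydraulic gradient: i = |Δh| / L = 24.31 / 2569.5 = 0.00946.
Flow is from higher to lower head: from BH-4 toward BH-10, i.e. toward the south.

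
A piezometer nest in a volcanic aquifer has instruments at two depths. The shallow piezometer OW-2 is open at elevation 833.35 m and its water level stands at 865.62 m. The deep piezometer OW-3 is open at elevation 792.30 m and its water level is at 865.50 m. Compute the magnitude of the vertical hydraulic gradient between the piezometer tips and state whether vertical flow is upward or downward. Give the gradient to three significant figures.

|i_v| ≈ 0.00292; vertical flow is downward

Total head at OW-2: h = 865.62 m (water level in the standpipe).
Total head at OW-3: h = 865.50 m.
Δh = h(OW-2) − h(OW-3) = 865.62 − 865.50 = 0.12 m.
Vertical separation Δz = 833.35 − 792.30 = 41.05 m.
|i_v| = |Δh| / Δz = 0.12 / 41.05 = 0.00292.
Head is higher in the shallow piezometer, so vertical flow is downward (recharge condition).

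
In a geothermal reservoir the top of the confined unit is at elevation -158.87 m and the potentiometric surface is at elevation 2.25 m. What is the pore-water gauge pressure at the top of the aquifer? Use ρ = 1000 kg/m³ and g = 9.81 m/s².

Pressure head at the aquifer top: ψ = h − z = 2.25 − (-158.87) = 161.12 m.
P = ρgψ = 1000 × 9.81 × 161.12 = 1580587 Pa ≈ 1580 kPa.

P ≈ 1580 kPa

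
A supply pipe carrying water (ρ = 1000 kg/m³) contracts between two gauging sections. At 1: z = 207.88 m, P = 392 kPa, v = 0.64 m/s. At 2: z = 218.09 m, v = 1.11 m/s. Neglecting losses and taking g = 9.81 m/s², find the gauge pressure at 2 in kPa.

Pressure head at 1: ψ₁ = P₁/(ρg) = 392×1000 / (1000 × 9.81) = 39.96 m.
Velocity heads: v₁²/2g = 0.64²/19.62 = 0.021 m; v₂²/2g = 1.11²/19.62 = 0.063 m.
Total head H = z₁ + ψ₁ + v₁²/2g = 207.88 + 39.96 + 0.021 = 247.86 m.
ψ₂ = H − z₂ − v₂²/2g = 247.86 − 218.09 − 0.063 = 29.71 m.
P₂ = ρgψ₂ = 1000 × 9.81 × 29.71 ≈ 291 kPa.

P₂ ≈ 291 kPa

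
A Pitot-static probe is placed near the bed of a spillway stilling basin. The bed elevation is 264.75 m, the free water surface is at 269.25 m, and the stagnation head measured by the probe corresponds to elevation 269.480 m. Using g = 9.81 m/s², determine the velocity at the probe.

Near the bed, under hydrostatic conditions, the piezometric head (z + ψ) equals the free-surface elevation, 269.25 m.
Velocity head = total − piezometric = 269.480 − 269.25 = 0.230 m.
v = √(2g·h_v) = √(2 × 9.81 × 0.230) = 2.12 m/s.

v ≈ 2.12 m/s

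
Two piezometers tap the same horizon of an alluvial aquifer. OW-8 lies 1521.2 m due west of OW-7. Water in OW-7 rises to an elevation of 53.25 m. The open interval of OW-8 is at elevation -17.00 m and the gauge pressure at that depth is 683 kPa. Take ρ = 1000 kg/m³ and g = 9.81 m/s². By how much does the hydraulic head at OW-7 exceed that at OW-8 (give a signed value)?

Total head at OW-7: h = 53.25 m (water level in the piezometer is the total head).
Pressure head at OW-8: ψ = P/(ρg) = 683×1000 / (1000 × 9.81) = 69.62 m.
Total head at OW-8: h = z + ψ = -17.00 + 69.62 = 52.62 m.
Head difference: h(OW-7) − h(OW-8) = 53.25 − 52.62 = 0.63 m.

Δh ≈ 0.63 m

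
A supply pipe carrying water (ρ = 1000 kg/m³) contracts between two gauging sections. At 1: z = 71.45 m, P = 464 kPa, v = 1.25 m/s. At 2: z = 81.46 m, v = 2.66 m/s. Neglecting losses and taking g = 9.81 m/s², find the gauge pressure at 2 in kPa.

Pressure head at 1: ψ₁ = P₁/(ρg) = 464×1000 / (1000 × 9.81) = 47.30 m.
Velocity heads: v₁²/2g = 1.25²/19.62 = 0.080 m; v₂²/2g = 2.66²/19.62 = 0.361 m.
Total head H = z₁ + ψ₁ + v₁²/2g = 71.45 + 47.30 + 0.080 = 118.83 m.
ψ₂ = H − z₂ − v₂²/2g = 118.83 − 81.46 − 0.361 = 37.01 m.
P₂ = ρgψ₂ = 1000 × 9.81 × 37.01 ≈ 363 kPa.

P₂ ≈ 363 kPa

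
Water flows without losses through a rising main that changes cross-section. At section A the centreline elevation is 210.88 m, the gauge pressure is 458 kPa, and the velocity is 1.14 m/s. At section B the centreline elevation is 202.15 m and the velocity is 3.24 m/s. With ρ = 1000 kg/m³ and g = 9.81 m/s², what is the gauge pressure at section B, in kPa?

Pressure head at A: ψ₁ = P₁/(ρg) = 458×1000 / (1000 × 9.81) = 46.69 m.
Velocity heads: v₁²/2g = 1.14²/19.62 = 0.066 m; v₂²/2g = 3.24²/19.62 = 0.535 m.
Total head H = z₁ + ψ₁ + v₁²/2g = 210.88 + 46.69 + 0.066 = 257.64 m.
ψ₂ = H − z₂ − v₂²/2g = 257.64 − 202.15 − 0.535 = 54.95 m.
P₂ = ρgψ₂ = 1000 × 9.81 × 54.95 ≈ 539 kPa.

P₂ ≈ 539 kPa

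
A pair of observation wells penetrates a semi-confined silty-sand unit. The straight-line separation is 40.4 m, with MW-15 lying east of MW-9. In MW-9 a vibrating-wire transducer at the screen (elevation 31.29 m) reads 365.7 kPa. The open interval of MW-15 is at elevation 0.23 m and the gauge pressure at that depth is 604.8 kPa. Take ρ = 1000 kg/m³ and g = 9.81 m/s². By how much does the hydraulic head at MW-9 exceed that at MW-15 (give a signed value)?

Pressure head at MW-9: ψ = P/(ρg) = 365.7×1000 / (1000 × 9.81) = 37.28 m.
Total head at MW-9: h = z + ψ = 31.29 + 37.28 = 68.57 m.
Pressure head at MW-15: ψ = P/(ρg) = 604.8×1000 / (1000 × 9.81) = 61.65 m.
Total head at MW-15: h = z + ψ = 0.23 + 61.65 = 61.88 m.
Head difference: h(MW-9) − h(MW-15) = 68.57 − 61.88 = 6.69 m.

Δh ≈ 6.69 m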